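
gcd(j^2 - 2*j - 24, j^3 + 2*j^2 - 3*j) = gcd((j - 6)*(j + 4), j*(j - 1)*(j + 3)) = 1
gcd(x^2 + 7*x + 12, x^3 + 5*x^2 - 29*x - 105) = x + 3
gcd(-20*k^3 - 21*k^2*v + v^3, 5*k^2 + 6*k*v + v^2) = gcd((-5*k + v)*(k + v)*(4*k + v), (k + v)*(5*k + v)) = k + v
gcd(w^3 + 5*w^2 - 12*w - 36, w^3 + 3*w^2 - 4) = w + 2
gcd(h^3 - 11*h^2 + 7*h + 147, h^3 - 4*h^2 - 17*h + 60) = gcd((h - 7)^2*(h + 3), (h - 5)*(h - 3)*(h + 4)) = 1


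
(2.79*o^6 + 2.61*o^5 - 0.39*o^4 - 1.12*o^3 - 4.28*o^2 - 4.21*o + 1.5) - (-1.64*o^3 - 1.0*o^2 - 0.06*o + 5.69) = 2.79*o^6 + 2.61*o^5 - 0.39*o^4 + 0.52*o^3 - 3.28*o^2 - 4.15*o - 4.19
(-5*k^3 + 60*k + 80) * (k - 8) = -5*k^4 + 40*k^3 + 60*k^2 - 400*k - 640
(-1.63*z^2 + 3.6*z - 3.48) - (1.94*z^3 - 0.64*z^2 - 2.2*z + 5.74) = -1.94*z^3 - 0.99*z^2 + 5.8*z - 9.22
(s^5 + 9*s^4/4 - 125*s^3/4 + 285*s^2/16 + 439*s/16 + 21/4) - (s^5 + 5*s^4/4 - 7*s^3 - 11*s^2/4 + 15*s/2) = s^4 - 97*s^3/4 + 329*s^2/16 + 319*s/16 + 21/4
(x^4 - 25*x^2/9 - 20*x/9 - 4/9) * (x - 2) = x^5 - 2*x^4 - 25*x^3/9 + 10*x^2/3 + 4*x + 8/9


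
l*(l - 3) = l^2 - 3*l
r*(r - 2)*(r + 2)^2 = r^4 + 2*r^3 - 4*r^2 - 8*r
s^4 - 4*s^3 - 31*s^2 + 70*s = s*(s - 7)*(s - 2)*(s + 5)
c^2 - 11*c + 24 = (c - 8)*(c - 3)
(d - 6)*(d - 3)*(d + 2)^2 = d^4 - 5*d^3 - 14*d^2 + 36*d + 72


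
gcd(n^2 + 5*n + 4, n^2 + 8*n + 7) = n + 1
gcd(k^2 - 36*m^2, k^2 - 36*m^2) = k^2 - 36*m^2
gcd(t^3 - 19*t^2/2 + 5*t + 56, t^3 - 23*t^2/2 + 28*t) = t^2 - 23*t/2 + 28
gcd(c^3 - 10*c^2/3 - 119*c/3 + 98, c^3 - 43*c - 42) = c^2 - c - 42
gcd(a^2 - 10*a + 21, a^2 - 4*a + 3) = a - 3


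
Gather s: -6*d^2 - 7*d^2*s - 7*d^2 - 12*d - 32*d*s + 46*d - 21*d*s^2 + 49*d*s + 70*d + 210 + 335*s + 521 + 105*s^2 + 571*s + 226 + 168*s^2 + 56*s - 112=-13*d^2 + 104*d + s^2*(273 - 21*d) + s*(-7*d^2 + 17*d + 962) + 845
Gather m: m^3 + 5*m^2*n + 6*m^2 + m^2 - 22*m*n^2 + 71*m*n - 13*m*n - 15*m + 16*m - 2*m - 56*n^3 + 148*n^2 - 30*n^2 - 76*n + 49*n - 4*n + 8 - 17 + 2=m^3 + m^2*(5*n + 7) + m*(-22*n^2 + 58*n - 1) - 56*n^3 + 118*n^2 - 31*n - 7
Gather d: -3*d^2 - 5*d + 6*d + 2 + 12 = -3*d^2 + d + 14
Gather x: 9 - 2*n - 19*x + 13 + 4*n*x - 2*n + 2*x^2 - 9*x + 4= -4*n + 2*x^2 + x*(4*n - 28) + 26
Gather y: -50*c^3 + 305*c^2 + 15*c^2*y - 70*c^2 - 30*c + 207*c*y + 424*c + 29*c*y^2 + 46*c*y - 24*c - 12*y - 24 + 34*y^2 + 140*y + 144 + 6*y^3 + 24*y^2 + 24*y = -50*c^3 + 235*c^2 + 370*c + 6*y^3 + y^2*(29*c + 58) + y*(15*c^2 + 253*c + 152) + 120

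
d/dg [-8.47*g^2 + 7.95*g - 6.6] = 7.95 - 16.94*g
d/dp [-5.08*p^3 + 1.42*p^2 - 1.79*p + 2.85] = -15.24*p^2 + 2.84*p - 1.79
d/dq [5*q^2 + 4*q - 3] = 10*q + 4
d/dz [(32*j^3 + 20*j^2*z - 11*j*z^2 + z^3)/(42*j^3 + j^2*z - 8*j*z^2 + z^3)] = j*(808*j^4 - 412*j^3*z + 179*j^2*z^2 - 38*j*z^3 + 3*z^4)/(1764*j^6 + 84*j^5*z - 671*j^4*z^2 + 68*j^3*z^3 + 66*j^2*z^4 - 16*j*z^5 + z^6)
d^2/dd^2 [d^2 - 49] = 2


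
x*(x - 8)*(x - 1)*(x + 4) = x^4 - 5*x^3 - 28*x^2 + 32*x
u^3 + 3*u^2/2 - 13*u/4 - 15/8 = (u - 3/2)*(u + 1/2)*(u + 5/2)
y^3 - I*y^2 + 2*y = y*(y - 2*I)*(y + I)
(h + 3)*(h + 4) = h^2 + 7*h + 12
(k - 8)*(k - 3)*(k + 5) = k^3 - 6*k^2 - 31*k + 120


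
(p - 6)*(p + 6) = p^2 - 36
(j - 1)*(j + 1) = j^2 - 1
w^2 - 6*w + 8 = (w - 4)*(w - 2)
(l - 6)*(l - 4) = l^2 - 10*l + 24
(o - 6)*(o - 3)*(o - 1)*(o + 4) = o^4 - 6*o^3 - 13*o^2 + 90*o - 72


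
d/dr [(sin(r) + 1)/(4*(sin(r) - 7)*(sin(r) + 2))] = (-2*sin(r) + cos(r)^2 - 10)*cos(r)/(4*(sin(r) - 7)^2*(sin(r) + 2)^2)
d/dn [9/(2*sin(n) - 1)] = -18*cos(n)/(2*sin(n) - 1)^2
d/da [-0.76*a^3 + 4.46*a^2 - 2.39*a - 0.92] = -2.28*a^2 + 8.92*a - 2.39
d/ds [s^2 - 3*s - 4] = 2*s - 3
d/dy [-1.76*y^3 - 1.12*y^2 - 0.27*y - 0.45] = -5.28*y^2 - 2.24*y - 0.27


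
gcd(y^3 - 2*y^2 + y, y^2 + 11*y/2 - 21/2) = 1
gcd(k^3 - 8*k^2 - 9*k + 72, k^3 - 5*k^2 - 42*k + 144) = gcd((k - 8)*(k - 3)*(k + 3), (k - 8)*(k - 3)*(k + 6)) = k^2 - 11*k + 24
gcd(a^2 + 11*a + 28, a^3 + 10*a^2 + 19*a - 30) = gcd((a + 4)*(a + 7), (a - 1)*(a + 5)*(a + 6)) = 1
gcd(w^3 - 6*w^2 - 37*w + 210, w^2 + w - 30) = w^2 + w - 30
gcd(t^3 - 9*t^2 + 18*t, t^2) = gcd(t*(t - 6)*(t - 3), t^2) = t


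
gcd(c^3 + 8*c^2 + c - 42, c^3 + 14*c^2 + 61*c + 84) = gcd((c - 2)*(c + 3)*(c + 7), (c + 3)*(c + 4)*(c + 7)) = c^2 + 10*c + 21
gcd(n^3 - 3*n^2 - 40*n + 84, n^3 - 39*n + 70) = n - 2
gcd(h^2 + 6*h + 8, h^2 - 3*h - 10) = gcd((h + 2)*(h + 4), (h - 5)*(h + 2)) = h + 2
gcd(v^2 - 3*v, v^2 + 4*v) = v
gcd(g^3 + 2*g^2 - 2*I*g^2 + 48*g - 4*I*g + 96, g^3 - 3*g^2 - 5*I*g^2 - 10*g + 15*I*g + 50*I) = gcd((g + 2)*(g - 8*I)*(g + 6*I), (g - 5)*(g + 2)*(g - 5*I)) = g + 2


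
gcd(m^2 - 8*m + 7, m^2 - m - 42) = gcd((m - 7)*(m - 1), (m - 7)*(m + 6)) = m - 7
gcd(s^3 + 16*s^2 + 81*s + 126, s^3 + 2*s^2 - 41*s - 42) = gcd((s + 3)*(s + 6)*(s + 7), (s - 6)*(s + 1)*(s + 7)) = s + 7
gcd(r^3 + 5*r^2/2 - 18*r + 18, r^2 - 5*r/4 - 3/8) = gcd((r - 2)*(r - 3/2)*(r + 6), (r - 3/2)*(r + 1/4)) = r - 3/2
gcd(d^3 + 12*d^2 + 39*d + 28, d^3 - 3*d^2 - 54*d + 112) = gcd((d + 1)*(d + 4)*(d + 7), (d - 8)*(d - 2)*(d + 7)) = d + 7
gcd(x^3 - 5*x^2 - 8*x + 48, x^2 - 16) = x - 4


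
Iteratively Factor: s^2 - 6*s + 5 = (s - 5)*(s - 1)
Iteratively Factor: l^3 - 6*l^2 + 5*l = (l - 1)*(l^2 - 5*l) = (l - 5)*(l - 1)*(l)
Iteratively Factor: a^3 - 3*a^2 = (a)*(a^2 - 3*a) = a^2*(a - 3)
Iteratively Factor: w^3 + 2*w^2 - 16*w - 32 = (w + 2)*(w^2 - 16) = (w - 4)*(w + 2)*(w + 4)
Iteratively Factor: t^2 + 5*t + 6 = (t + 3)*(t + 2)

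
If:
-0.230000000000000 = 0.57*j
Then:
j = -0.40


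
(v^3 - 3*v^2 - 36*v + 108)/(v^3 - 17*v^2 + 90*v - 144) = (v + 6)/(v - 8)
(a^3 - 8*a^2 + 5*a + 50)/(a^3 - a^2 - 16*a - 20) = (a - 5)/(a + 2)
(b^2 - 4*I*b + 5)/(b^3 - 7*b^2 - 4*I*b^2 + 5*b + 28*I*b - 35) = 1/(b - 7)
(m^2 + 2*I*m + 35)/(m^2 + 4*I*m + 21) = (m - 5*I)/(m - 3*I)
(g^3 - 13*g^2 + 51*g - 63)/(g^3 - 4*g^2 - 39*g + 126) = (g - 3)/(g + 6)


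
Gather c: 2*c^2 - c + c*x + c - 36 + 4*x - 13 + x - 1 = 2*c^2 + c*x + 5*x - 50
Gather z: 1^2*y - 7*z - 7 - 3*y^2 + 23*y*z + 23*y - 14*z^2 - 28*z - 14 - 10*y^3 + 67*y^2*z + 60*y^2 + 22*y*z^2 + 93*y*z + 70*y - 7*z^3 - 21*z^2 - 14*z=-10*y^3 + 57*y^2 + 94*y - 7*z^3 + z^2*(22*y - 35) + z*(67*y^2 + 116*y - 49) - 21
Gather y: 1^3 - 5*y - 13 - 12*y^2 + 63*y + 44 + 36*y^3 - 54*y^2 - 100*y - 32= 36*y^3 - 66*y^2 - 42*y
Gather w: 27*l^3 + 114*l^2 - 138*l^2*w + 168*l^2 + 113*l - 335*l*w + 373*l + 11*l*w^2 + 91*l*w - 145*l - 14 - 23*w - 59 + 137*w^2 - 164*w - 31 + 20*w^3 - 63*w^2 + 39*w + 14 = 27*l^3 + 282*l^2 + 341*l + 20*w^3 + w^2*(11*l + 74) + w*(-138*l^2 - 244*l - 148) - 90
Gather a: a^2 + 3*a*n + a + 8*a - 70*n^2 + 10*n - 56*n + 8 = a^2 + a*(3*n + 9) - 70*n^2 - 46*n + 8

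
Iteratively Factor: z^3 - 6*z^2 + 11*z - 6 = (z - 2)*(z^2 - 4*z + 3) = (z - 3)*(z - 2)*(z - 1)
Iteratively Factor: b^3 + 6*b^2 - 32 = (b + 4)*(b^2 + 2*b - 8) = (b + 4)^2*(b - 2)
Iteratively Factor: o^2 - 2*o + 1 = (o - 1)*(o - 1)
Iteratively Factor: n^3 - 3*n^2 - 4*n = (n - 4)*(n^2 + n) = n*(n - 4)*(n + 1)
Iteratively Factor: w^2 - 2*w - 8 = (w + 2)*(w - 4)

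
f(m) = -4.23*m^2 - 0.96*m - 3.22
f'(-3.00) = 24.42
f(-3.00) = -38.41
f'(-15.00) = 125.94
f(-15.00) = -940.57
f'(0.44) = -4.68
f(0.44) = -4.46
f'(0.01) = -1.04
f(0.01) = -3.23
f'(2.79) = -24.56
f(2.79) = -38.83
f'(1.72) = -15.51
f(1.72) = -17.39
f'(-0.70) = 4.96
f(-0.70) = -4.62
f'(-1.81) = 14.35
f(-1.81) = -15.34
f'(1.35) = -12.38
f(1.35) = -12.23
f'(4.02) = -34.97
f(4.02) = -75.44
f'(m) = -8.46*m - 0.96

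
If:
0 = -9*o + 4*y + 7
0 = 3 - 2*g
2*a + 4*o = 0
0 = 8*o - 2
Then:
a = -1/2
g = 3/2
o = 1/4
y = -19/16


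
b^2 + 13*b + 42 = (b + 6)*(b + 7)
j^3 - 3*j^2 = j^2*(j - 3)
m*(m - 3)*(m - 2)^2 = m^4 - 7*m^3 + 16*m^2 - 12*m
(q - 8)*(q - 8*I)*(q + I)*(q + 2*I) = q^4 - 8*q^3 - 5*I*q^3 + 22*q^2 + 40*I*q^2 - 176*q + 16*I*q - 128*I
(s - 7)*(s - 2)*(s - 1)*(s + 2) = s^4 - 8*s^3 + 3*s^2 + 32*s - 28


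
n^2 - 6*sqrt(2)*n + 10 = (n - 5*sqrt(2))*(n - sqrt(2))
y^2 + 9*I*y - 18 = (y + 3*I)*(y + 6*I)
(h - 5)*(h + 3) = h^2 - 2*h - 15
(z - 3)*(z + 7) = z^2 + 4*z - 21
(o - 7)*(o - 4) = o^2 - 11*o + 28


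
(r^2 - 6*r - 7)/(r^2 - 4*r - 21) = (r + 1)/(r + 3)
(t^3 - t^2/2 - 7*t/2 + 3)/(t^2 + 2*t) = t - 5/2 + 3/(2*t)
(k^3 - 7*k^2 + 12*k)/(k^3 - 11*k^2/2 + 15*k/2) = 2*(k - 4)/(2*k - 5)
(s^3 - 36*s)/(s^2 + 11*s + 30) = s*(s - 6)/(s + 5)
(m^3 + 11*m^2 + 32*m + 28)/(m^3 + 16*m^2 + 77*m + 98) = (m + 2)/(m + 7)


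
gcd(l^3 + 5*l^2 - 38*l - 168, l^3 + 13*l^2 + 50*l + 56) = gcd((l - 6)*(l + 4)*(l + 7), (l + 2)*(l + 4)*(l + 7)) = l^2 + 11*l + 28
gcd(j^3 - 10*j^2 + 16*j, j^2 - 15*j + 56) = j - 8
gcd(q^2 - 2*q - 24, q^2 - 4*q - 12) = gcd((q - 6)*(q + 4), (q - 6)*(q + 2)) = q - 6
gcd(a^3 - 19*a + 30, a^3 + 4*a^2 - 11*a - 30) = a^2 + 2*a - 15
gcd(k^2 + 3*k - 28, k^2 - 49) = k + 7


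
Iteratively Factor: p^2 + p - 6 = (p - 2)*(p + 3)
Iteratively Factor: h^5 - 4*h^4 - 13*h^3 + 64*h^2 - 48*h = (h - 1)*(h^4 - 3*h^3 - 16*h^2 + 48*h) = h*(h - 1)*(h^3 - 3*h^2 - 16*h + 48) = h*(h - 1)*(h + 4)*(h^2 - 7*h + 12) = h*(h - 4)*(h - 1)*(h + 4)*(h - 3)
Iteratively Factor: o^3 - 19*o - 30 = (o + 3)*(o^2 - 3*o - 10) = (o + 2)*(o + 3)*(o - 5)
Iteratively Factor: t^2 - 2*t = (t - 2)*(t)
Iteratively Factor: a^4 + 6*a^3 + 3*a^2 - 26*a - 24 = (a - 2)*(a^3 + 8*a^2 + 19*a + 12) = (a - 2)*(a + 3)*(a^2 + 5*a + 4) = (a - 2)*(a + 1)*(a + 3)*(a + 4)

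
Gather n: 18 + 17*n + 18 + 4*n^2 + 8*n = 4*n^2 + 25*n + 36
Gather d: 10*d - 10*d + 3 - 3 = 0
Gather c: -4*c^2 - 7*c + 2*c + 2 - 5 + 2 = -4*c^2 - 5*c - 1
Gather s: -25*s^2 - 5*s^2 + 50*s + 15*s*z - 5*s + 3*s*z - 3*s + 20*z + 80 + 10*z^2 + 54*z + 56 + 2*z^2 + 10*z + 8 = -30*s^2 + s*(18*z + 42) + 12*z^2 + 84*z + 144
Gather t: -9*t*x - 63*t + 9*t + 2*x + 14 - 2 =t*(-9*x - 54) + 2*x + 12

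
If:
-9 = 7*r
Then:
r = -9/7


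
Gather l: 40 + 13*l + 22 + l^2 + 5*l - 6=l^2 + 18*l + 56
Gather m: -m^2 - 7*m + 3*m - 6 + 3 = -m^2 - 4*m - 3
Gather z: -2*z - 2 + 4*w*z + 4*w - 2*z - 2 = 4*w + z*(4*w - 4) - 4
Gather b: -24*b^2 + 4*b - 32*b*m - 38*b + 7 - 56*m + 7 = -24*b^2 + b*(-32*m - 34) - 56*m + 14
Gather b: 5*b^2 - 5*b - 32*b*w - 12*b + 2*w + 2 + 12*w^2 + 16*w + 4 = 5*b^2 + b*(-32*w - 17) + 12*w^2 + 18*w + 6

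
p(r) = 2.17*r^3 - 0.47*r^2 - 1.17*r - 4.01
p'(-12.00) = 947.55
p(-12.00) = -3807.41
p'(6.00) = 227.55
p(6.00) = 440.77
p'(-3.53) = 83.27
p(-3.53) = -101.19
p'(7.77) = 384.55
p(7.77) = 976.47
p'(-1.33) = 11.60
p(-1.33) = -8.39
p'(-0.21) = -0.69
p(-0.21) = -3.81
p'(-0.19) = -0.76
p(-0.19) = -3.82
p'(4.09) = 103.89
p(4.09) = 131.81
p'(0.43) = -0.37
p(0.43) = -4.43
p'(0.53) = 0.16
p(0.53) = -4.44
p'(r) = 6.51*r^2 - 0.94*r - 1.17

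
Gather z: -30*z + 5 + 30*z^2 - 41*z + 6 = 30*z^2 - 71*z + 11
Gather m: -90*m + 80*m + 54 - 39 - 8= 7 - 10*m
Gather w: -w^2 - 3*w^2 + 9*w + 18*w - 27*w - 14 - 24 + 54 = 16 - 4*w^2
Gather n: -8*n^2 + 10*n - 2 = -8*n^2 + 10*n - 2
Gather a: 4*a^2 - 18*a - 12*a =4*a^2 - 30*a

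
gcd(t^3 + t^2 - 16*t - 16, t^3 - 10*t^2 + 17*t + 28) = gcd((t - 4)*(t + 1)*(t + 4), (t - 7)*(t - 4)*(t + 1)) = t^2 - 3*t - 4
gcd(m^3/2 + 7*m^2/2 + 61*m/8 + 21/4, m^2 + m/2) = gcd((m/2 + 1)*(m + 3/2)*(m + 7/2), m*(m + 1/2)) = 1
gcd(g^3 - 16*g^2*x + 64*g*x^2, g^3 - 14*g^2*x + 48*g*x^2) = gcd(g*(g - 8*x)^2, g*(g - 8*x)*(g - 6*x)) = -g^2 + 8*g*x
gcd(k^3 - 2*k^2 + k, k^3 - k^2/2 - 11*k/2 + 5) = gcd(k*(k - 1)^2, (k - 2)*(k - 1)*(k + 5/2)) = k - 1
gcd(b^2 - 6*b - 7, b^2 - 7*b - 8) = b + 1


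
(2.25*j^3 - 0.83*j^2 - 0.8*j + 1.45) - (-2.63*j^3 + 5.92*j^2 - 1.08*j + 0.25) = 4.88*j^3 - 6.75*j^2 + 0.28*j + 1.2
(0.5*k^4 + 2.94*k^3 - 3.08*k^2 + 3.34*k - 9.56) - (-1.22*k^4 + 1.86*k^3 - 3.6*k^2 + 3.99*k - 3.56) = 1.72*k^4 + 1.08*k^3 + 0.52*k^2 - 0.65*k - 6.0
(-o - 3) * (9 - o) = o^2 - 6*o - 27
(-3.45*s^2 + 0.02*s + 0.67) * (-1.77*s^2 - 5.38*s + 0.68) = 6.1065*s^4 + 18.5256*s^3 - 3.6395*s^2 - 3.591*s + 0.4556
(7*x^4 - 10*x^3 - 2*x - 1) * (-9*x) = -63*x^5 + 90*x^4 + 18*x^2 + 9*x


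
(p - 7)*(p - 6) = p^2 - 13*p + 42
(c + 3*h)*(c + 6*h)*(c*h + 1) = c^3*h + 9*c^2*h^2 + c^2 + 18*c*h^3 + 9*c*h + 18*h^2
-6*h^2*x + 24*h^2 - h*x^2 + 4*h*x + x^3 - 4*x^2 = (-3*h + x)*(2*h + x)*(x - 4)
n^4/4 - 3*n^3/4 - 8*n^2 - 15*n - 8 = (n/4 + 1/2)*(n - 8)*(n + 1)*(n + 2)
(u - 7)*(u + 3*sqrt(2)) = u^2 - 7*u + 3*sqrt(2)*u - 21*sqrt(2)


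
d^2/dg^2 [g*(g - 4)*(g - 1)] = 6*g - 10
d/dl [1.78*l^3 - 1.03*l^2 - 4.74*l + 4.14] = 5.34*l^2 - 2.06*l - 4.74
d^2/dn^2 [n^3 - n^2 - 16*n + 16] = 6*n - 2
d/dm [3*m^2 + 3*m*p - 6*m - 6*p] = 6*m + 3*p - 6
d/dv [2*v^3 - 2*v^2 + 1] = 2*v*(3*v - 2)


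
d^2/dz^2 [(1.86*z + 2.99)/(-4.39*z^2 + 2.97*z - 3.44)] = (-(1.86*z + 2.99)*(8.78*z - 2.97)*(17.56*z - 5.94) + (48.9924*z + 15.2038)*(4.39*z^2 - 2.97*z + 3.44))/(4.39*z^2 - 2.97*z + 3.44)^3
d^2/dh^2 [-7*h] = 0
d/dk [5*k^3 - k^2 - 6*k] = 15*k^2 - 2*k - 6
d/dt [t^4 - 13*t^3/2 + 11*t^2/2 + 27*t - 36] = 4*t^3 - 39*t^2/2 + 11*t + 27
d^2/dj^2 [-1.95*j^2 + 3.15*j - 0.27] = -3.90000000000000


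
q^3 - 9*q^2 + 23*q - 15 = (q - 5)*(q - 3)*(q - 1)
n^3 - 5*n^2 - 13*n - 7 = (n - 7)*(n + 1)^2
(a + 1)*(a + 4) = a^2 + 5*a + 4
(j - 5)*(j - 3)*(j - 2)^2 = j^4 - 12*j^3 + 51*j^2 - 92*j + 60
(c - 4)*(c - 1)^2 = c^3 - 6*c^2 + 9*c - 4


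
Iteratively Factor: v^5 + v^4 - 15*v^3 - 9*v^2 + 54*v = (v + 3)*(v^4 - 2*v^3 - 9*v^2 + 18*v) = (v - 3)*(v + 3)*(v^3 + v^2 - 6*v) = (v - 3)*(v - 2)*(v + 3)*(v^2 + 3*v) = (v - 3)*(v - 2)*(v + 3)^2*(v)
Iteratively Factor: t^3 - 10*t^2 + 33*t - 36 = (t - 4)*(t^2 - 6*t + 9) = (t - 4)*(t - 3)*(t - 3)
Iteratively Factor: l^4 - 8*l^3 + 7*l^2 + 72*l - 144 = (l - 3)*(l^3 - 5*l^2 - 8*l + 48) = (l - 4)*(l - 3)*(l^2 - l - 12) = (l - 4)*(l - 3)*(l + 3)*(l - 4)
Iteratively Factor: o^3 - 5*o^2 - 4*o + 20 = (o + 2)*(o^2 - 7*o + 10) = (o - 5)*(o + 2)*(o - 2)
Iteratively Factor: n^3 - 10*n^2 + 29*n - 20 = (n - 5)*(n^2 - 5*n + 4) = (n - 5)*(n - 4)*(n - 1)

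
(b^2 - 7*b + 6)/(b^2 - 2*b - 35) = (-b^2 + 7*b - 6)/(-b^2 + 2*b + 35)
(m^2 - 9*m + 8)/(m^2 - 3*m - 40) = (m - 1)/(m + 5)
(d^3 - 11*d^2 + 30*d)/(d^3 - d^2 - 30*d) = (d - 5)/(d + 5)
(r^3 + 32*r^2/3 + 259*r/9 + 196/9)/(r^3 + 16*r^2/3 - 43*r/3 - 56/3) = (9*r^2 + 33*r + 28)/(3*(3*r^2 - 5*r - 8))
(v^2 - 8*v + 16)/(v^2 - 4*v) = (v - 4)/v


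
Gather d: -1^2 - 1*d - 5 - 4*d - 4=-5*d - 10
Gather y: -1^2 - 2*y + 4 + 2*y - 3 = 0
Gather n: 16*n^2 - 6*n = 16*n^2 - 6*n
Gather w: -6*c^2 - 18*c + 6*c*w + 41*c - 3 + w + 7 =-6*c^2 + 23*c + w*(6*c + 1) + 4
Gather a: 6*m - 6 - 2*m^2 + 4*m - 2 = -2*m^2 + 10*m - 8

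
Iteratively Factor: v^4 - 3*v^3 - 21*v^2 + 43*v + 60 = (v + 1)*(v^3 - 4*v^2 - 17*v + 60) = (v + 1)*(v + 4)*(v^2 - 8*v + 15) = (v - 5)*(v + 1)*(v + 4)*(v - 3)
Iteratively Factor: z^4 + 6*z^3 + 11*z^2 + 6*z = (z + 1)*(z^3 + 5*z^2 + 6*z) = (z + 1)*(z + 2)*(z^2 + 3*z) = (z + 1)*(z + 2)*(z + 3)*(z)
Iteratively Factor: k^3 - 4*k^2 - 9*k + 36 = (k + 3)*(k^2 - 7*k + 12) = (k - 4)*(k + 3)*(k - 3)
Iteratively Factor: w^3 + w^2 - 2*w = (w + 2)*(w^2 - w) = w*(w + 2)*(w - 1)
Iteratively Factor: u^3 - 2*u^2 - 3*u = (u - 3)*(u^2 + u) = u*(u - 3)*(u + 1)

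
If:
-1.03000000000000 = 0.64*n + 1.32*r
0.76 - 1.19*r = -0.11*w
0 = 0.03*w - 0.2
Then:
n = -4.20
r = 1.25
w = 6.67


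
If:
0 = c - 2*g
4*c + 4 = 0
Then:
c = -1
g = -1/2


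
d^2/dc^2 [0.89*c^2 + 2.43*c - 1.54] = 1.78000000000000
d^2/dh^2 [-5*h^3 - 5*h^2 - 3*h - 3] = -30*h - 10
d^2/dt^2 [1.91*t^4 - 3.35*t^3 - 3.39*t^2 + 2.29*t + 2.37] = 22.92*t^2 - 20.1*t - 6.78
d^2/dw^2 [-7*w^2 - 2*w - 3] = -14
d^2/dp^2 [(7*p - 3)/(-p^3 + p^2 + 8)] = 2*(p^2*(3*p - 2)^2*(7*p - 3) + (21*p^2 - 14*p + (3*p - 1)*(7*p - 3))*(-p^3 + p^2 + 8))/(-p^3 + p^2 + 8)^3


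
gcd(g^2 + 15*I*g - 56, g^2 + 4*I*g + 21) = g + 7*I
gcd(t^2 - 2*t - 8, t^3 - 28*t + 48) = t - 4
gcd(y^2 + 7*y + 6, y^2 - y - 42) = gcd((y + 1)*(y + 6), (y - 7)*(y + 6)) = y + 6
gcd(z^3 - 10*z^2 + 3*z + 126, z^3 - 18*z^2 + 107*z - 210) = z^2 - 13*z + 42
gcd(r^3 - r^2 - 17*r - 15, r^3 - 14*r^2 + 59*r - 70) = r - 5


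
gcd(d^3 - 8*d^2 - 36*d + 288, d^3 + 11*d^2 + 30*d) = d + 6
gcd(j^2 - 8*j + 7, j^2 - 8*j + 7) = j^2 - 8*j + 7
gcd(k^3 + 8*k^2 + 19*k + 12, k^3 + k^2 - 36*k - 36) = k + 1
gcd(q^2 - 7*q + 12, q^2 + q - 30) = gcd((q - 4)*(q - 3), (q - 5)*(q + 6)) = 1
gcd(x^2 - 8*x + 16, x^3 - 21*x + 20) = x - 4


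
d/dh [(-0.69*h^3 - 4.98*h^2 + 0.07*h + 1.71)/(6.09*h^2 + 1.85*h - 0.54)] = (-4.2021*h^4 - 2.553*h^3 - 8.5215*h^2 - 15.4494*h - 3.2013)/(37.0881*h^4 + 22.533*h^3 - 3.1547*h^2 - 1.998*h + 0.2916)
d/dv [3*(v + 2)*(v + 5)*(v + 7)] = 9*v^2 + 84*v + 177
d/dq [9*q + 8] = 9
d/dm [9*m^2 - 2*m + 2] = 18*m - 2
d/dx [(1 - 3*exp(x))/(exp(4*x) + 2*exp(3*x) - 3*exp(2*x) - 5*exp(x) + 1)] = (9*exp(4*x) + 8*exp(3*x) - 15*exp(2*x) + 6*exp(x) + 2)*exp(x)/(exp(8*x) + 4*exp(7*x) - 2*exp(6*x) - 22*exp(5*x) - 9*exp(4*x) + 34*exp(3*x) + 19*exp(2*x) - 10*exp(x) + 1)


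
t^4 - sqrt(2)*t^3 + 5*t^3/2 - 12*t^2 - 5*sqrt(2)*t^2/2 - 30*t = t*(t + 5/2)*(t - 3*sqrt(2))*(t + 2*sqrt(2))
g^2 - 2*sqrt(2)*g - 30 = (g - 5*sqrt(2))*(g + 3*sqrt(2))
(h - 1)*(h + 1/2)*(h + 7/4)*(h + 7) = h^4 + 33*h^3/4 + 59*h^2/8 - 21*h/2 - 49/8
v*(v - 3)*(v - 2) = v^3 - 5*v^2 + 6*v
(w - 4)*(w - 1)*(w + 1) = w^3 - 4*w^2 - w + 4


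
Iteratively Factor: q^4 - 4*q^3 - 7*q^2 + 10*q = (q - 1)*(q^3 - 3*q^2 - 10*q) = q*(q - 1)*(q^2 - 3*q - 10) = q*(q - 5)*(q - 1)*(q + 2)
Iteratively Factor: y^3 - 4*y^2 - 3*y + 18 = (y - 3)*(y^2 - y - 6) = (y - 3)*(y + 2)*(y - 3)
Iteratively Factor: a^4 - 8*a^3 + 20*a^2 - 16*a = (a - 2)*(a^3 - 6*a^2 + 8*a) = (a - 4)*(a - 2)*(a^2 - 2*a) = (a - 4)*(a - 2)^2*(a)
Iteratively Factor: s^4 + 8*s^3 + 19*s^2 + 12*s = (s + 3)*(s^3 + 5*s^2 + 4*s) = (s + 3)*(s + 4)*(s^2 + s) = s*(s + 3)*(s + 4)*(s + 1)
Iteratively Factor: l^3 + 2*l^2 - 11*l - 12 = (l + 1)*(l^2 + l - 12) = (l - 3)*(l + 1)*(l + 4)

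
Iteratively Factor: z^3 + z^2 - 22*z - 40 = (z + 2)*(z^2 - z - 20) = (z + 2)*(z + 4)*(z - 5)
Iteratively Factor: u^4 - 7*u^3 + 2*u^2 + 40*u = (u + 2)*(u^3 - 9*u^2 + 20*u) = u*(u + 2)*(u^2 - 9*u + 20) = u*(u - 5)*(u + 2)*(u - 4)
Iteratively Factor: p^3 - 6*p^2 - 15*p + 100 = (p - 5)*(p^2 - p - 20) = (p - 5)^2*(p + 4)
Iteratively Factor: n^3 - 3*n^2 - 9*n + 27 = (n + 3)*(n^2 - 6*n + 9) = (n - 3)*(n + 3)*(n - 3)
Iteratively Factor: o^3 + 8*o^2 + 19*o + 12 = (o + 1)*(o^2 + 7*o + 12) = (o + 1)*(o + 4)*(o + 3)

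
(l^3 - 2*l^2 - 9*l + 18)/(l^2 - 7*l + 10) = (l^2 - 9)/(l - 5)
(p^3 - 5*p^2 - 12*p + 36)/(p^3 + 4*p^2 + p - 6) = (p^2 - 8*p + 12)/(p^2 + p - 2)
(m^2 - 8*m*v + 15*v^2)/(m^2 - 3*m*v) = (m - 5*v)/m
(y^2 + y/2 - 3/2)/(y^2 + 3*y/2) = (y - 1)/y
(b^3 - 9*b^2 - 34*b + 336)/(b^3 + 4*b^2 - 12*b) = (b^2 - 15*b + 56)/(b*(b - 2))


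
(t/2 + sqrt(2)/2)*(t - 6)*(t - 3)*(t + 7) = t^4/2 - t^3 + sqrt(2)*t^3/2 - 45*t^2/2 - sqrt(2)*t^2 - 45*sqrt(2)*t/2 + 63*t + 63*sqrt(2)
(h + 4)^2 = h^2 + 8*h + 16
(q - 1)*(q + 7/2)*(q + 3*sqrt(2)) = q^3 + 5*q^2/2 + 3*sqrt(2)*q^2 - 7*q/2 + 15*sqrt(2)*q/2 - 21*sqrt(2)/2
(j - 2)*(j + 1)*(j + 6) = j^3 + 5*j^2 - 8*j - 12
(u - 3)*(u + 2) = u^2 - u - 6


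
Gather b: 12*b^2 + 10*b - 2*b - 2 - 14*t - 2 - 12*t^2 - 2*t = 12*b^2 + 8*b - 12*t^2 - 16*t - 4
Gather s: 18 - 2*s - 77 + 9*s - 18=7*s - 77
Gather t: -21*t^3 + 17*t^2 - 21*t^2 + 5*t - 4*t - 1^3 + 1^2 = -21*t^3 - 4*t^2 + t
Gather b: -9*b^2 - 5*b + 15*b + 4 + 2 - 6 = -9*b^2 + 10*b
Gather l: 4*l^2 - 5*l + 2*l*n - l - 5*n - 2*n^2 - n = 4*l^2 + l*(2*n - 6) - 2*n^2 - 6*n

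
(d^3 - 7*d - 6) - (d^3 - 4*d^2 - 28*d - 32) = 4*d^2 + 21*d + 26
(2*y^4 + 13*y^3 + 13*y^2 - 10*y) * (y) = 2*y^5 + 13*y^4 + 13*y^3 - 10*y^2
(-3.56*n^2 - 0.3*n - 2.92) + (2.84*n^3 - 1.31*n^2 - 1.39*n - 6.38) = 2.84*n^3 - 4.87*n^2 - 1.69*n - 9.3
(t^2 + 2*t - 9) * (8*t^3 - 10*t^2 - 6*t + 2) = 8*t^5 + 6*t^4 - 98*t^3 + 80*t^2 + 58*t - 18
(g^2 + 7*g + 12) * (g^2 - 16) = g^4 + 7*g^3 - 4*g^2 - 112*g - 192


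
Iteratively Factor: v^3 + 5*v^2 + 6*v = (v)*(v^2 + 5*v + 6) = v*(v + 3)*(v + 2)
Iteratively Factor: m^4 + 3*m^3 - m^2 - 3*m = (m + 1)*(m^3 + 2*m^2 - 3*m) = (m - 1)*(m + 1)*(m^2 + 3*m) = m*(m - 1)*(m + 1)*(m + 3)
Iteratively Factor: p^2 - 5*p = (p - 5)*(p)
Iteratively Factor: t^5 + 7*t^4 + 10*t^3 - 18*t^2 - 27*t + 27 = (t + 3)*(t^4 + 4*t^3 - 2*t^2 - 12*t + 9) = (t + 3)^2*(t^3 + t^2 - 5*t + 3) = (t + 3)^3*(t^2 - 2*t + 1) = (t - 1)*(t + 3)^3*(t - 1)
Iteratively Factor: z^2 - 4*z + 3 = (z - 3)*(z - 1)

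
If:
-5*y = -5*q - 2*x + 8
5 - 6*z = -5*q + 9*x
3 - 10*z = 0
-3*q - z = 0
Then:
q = -1/10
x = 3/10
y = -79/50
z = 3/10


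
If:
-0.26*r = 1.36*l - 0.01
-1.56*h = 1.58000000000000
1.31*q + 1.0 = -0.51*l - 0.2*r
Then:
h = -1.01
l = 0.00735294117647059 - 0.191176470588235*r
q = -0.0782442748091603*r - 0.766221374045801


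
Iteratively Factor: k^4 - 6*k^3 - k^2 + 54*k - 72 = (k - 3)*(k^3 - 3*k^2 - 10*k + 24) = (k - 3)*(k + 3)*(k^2 - 6*k + 8) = (k - 3)*(k - 2)*(k + 3)*(k - 4)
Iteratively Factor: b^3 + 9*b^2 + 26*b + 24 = (b + 3)*(b^2 + 6*b + 8) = (b + 3)*(b + 4)*(b + 2)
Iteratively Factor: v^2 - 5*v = (v - 5)*(v)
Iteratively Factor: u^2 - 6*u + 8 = (u - 4)*(u - 2)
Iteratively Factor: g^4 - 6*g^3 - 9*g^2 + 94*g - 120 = (g - 2)*(g^3 - 4*g^2 - 17*g + 60) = (g - 5)*(g - 2)*(g^2 + g - 12) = (g - 5)*(g - 2)*(g + 4)*(g - 3)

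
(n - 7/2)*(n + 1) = n^2 - 5*n/2 - 7/2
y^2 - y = y*(y - 1)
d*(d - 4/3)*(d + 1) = d^3 - d^2/3 - 4*d/3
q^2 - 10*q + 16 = (q - 8)*(q - 2)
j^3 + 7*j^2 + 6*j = j*(j + 1)*(j + 6)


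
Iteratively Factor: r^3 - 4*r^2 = (r)*(r^2 - 4*r) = r*(r - 4)*(r)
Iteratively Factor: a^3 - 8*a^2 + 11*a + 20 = (a - 5)*(a^2 - 3*a - 4) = (a - 5)*(a - 4)*(a + 1)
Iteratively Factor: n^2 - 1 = (n + 1)*(n - 1)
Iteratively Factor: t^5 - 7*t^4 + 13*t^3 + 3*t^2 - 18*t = (t)*(t^4 - 7*t^3 + 13*t^2 + 3*t - 18) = t*(t - 2)*(t^3 - 5*t^2 + 3*t + 9) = t*(t - 3)*(t - 2)*(t^2 - 2*t - 3) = t*(t - 3)*(t - 2)*(t + 1)*(t - 3)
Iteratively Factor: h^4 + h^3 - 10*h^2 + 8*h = (h)*(h^3 + h^2 - 10*h + 8) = h*(h + 4)*(h^2 - 3*h + 2) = h*(h - 1)*(h + 4)*(h - 2)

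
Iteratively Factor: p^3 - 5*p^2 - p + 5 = (p - 5)*(p^2 - 1) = (p - 5)*(p - 1)*(p + 1)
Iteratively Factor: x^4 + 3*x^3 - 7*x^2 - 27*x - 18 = (x + 3)*(x^3 - 7*x - 6) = (x - 3)*(x + 3)*(x^2 + 3*x + 2) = (x - 3)*(x + 2)*(x + 3)*(x + 1)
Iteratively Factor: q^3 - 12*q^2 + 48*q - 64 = (q - 4)*(q^2 - 8*q + 16) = (q - 4)^2*(q - 4)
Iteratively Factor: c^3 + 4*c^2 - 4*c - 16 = (c - 2)*(c^2 + 6*c + 8) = (c - 2)*(c + 4)*(c + 2)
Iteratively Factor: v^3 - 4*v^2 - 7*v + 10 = (v + 2)*(v^2 - 6*v + 5) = (v - 5)*(v + 2)*(v - 1)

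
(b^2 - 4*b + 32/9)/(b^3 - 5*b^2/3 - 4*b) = (-9*b^2 + 36*b - 32)/(3*b*(-3*b^2 + 5*b + 12))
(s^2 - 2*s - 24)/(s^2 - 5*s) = (s^2 - 2*s - 24)/(s*(s - 5))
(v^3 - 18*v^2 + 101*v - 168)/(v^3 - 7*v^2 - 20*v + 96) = (v - 7)/(v + 4)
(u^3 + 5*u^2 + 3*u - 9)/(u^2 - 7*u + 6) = (u^2 + 6*u + 9)/(u - 6)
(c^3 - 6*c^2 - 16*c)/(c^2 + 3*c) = (c^2 - 6*c - 16)/(c + 3)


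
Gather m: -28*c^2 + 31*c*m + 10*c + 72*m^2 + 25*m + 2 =-28*c^2 + 10*c + 72*m^2 + m*(31*c + 25) + 2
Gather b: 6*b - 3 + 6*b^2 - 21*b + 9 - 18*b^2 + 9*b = -12*b^2 - 6*b + 6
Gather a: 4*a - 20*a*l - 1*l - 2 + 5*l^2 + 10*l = a*(4 - 20*l) + 5*l^2 + 9*l - 2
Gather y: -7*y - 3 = -7*y - 3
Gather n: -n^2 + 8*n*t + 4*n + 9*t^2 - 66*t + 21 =-n^2 + n*(8*t + 4) + 9*t^2 - 66*t + 21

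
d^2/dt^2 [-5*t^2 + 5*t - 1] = -10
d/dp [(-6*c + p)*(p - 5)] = -6*c + 2*p - 5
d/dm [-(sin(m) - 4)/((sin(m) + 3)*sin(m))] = (cos(m) - 8/tan(m) - 12*cos(m)/sin(m)^2)/(sin(m) + 3)^2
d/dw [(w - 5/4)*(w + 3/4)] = 2*w - 1/2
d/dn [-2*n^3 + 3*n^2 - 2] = 6*n*(1 - n)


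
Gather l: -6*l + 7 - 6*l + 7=14 - 12*l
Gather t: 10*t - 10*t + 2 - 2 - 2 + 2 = 0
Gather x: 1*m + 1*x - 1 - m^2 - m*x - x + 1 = -m^2 - m*x + m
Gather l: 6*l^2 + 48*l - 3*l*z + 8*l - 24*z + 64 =6*l^2 + l*(56 - 3*z) - 24*z + 64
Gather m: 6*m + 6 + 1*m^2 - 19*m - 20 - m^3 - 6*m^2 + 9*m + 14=-m^3 - 5*m^2 - 4*m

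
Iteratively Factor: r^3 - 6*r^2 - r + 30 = (r - 3)*(r^2 - 3*r - 10) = (r - 5)*(r - 3)*(r + 2)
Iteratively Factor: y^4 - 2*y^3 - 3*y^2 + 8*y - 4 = (y - 1)*(y^3 - y^2 - 4*y + 4) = (y - 2)*(y - 1)*(y^2 + y - 2) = (y - 2)*(y - 1)^2*(y + 2)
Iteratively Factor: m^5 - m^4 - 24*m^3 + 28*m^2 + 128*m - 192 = (m - 2)*(m^4 + m^3 - 22*m^2 - 16*m + 96) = (m - 2)*(m + 4)*(m^3 - 3*m^2 - 10*m + 24) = (m - 2)^2*(m + 4)*(m^2 - m - 12) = (m - 2)^2*(m + 3)*(m + 4)*(m - 4)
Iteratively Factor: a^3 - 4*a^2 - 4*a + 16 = (a + 2)*(a^2 - 6*a + 8) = (a - 2)*(a + 2)*(a - 4)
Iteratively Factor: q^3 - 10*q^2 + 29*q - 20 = (q - 1)*(q^2 - 9*q + 20) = (q - 5)*(q - 1)*(q - 4)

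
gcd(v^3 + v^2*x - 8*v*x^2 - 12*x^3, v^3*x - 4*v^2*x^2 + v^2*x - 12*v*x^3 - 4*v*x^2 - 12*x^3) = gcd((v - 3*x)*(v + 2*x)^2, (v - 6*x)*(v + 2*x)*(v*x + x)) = v + 2*x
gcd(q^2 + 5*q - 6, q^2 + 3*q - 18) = q + 6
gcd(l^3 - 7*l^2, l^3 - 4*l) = l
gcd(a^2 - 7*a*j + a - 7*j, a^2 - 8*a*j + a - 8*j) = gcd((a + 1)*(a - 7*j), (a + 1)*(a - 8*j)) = a + 1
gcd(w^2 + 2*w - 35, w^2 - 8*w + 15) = w - 5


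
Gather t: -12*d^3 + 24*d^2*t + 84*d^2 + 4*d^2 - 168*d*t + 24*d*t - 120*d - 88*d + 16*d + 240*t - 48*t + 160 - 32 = -12*d^3 + 88*d^2 - 192*d + t*(24*d^2 - 144*d + 192) + 128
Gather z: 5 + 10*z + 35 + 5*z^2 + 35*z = 5*z^2 + 45*z + 40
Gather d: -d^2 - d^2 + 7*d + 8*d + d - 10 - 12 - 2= -2*d^2 + 16*d - 24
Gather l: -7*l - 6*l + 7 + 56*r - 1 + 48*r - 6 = -13*l + 104*r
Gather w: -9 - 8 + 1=-16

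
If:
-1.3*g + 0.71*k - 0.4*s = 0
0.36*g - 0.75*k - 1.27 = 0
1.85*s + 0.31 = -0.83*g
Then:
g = -1.46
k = -2.39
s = 0.49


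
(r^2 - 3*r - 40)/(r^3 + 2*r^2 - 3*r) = (r^2 - 3*r - 40)/(r*(r^2 + 2*r - 3))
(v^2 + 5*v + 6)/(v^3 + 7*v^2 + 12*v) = (v + 2)/(v*(v + 4))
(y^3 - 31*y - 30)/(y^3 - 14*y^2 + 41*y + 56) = (y^2 - y - 30)/(y^2 - 15*y + 56)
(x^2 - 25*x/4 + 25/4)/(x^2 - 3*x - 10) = (x - 5/4)/(x + 2)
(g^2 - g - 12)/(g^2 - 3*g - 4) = (g + 3)/(g + 1)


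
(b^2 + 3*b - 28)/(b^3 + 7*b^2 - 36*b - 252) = (b - 4)/(b^2 - 36)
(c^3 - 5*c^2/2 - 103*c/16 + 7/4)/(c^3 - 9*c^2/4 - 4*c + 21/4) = (c^2 - 17*c/4 + 1)/(c^2 - 4*c + 3)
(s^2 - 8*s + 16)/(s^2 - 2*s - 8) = (s - 4)/(s + 2)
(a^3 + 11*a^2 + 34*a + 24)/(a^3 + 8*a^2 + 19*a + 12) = (a + 6)/(a + 3)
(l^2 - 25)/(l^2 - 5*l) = (l + 5)/l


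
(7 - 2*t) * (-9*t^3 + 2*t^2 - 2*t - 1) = 18*t^4 - 67*t^3 + 18*t^2 - 12*t - 7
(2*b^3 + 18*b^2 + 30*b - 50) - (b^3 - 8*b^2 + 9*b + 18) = b^3 + 26*b^2 + 21*b - 68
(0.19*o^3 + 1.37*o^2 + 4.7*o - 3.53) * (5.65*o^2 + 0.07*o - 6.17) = 1.0735*o^5 + 7.7538*o^4 + 25.4786*o^3 - 28.0684*o^2 - 29.2461*o + 21.7801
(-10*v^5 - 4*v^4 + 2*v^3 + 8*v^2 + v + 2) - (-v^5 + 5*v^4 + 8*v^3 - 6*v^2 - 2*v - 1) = -9*v^5 - 9*v^4 - 6*v^3 + 14*v^2 + 3*v + 3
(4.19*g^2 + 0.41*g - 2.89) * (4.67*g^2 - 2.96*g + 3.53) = 19.5673*g^4 - 10.4877*g^3 + 0.0808000000000013*g^2 + 10.0017*g - 10.2017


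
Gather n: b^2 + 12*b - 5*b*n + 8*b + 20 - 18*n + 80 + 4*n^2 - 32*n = b^2 + 20*b + 4*n^2 + n*(-5*b - 50) + 100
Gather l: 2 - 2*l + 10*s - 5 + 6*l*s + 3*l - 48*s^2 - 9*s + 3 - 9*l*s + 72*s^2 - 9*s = l*(1 - 3*s) + 24*s^2 - 8*s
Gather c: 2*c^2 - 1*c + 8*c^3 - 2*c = 8*c^3 + 2*c^2 - 3*c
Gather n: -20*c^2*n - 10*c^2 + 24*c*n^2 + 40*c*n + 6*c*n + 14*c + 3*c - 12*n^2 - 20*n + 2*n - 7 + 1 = -10*c^2 + 17*c + n^2*(24*c - 12) + n*(-20*c^2 + 46*c - 18) - 6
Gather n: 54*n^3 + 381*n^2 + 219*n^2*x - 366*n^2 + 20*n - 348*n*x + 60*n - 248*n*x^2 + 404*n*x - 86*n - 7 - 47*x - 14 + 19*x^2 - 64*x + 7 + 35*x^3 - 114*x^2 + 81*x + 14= 54*n^3 + n^2*(219*x + 15) + n*(-248*x^2 + 56*x - 6) + 35*x^3 - 95*x^2 - 30*x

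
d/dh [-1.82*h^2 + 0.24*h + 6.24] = 0.24 - 3.64*h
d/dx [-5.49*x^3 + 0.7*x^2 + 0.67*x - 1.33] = -16.47*x^2 + 1.4*x + 0.67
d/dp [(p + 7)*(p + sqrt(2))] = 2*p + sqrt(2) + 7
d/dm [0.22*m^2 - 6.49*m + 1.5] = 0.44*m - 6.49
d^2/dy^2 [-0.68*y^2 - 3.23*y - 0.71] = -1.36000000000000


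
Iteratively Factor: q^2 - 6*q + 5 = (q - 1)*(q - 5)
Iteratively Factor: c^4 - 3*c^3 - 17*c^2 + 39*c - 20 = (c + 4)*(c^3 - 7*c^2 + 11*c - 5) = (c - 1)*(c + 4)*(c^2 - 6*c + 5) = (c - 1)^2*(c + 4)*(c - 5)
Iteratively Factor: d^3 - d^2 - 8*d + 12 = (d + 3)*(d^2 - 4*d + 4) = (d - 2)*(d + 3)*(d - 2)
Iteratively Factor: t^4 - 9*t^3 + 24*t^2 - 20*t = (t)*(t^3 - 9*t^2 + 24*t - 20) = t*(t - 5)*(t^2 - 4*t + 4) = t*(t - 5)*(t - 2)*(t - 2)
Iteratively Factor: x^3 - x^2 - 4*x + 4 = (x - 1)*(x^2 - 4) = (x - 1)*(x + 2)*(x - 2)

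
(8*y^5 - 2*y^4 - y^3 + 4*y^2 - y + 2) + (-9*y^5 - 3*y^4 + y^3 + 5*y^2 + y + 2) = -y^5 - 5*y^4 + 9*y^2 + 4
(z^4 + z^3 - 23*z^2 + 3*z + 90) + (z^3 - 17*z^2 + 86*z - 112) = z^4 + 2*z^3 - 40*z^2 + 89*z - 22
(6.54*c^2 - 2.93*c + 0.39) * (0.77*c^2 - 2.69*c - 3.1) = 5.0358*c^4 - 19.8487*c^3 - 12.092*c^2 + 8.0339*c - 1.209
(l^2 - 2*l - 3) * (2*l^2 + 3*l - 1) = 2*l^4 - l^3 - 13*l^2 - 7*l + 3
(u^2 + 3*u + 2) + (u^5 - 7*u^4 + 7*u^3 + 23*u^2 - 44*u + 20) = u^5 - 7*u^4 + 7*u^3 + 24*u^2 - 41*u + 22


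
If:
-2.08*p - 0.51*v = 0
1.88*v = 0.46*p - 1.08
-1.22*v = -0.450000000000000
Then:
No Solution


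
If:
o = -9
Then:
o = -9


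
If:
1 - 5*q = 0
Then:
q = 1/5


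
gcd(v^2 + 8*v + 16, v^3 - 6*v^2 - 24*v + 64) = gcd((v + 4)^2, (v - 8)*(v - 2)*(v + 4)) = v + 4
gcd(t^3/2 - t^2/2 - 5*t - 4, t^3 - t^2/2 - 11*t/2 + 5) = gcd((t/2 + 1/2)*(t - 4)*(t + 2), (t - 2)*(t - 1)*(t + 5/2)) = 1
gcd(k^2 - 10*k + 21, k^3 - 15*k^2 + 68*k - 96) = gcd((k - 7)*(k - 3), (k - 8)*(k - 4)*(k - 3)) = k - 3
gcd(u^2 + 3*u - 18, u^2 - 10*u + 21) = u - 3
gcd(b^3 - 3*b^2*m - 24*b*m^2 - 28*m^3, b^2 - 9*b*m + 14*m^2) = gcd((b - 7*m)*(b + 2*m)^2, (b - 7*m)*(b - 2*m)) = b - 7*m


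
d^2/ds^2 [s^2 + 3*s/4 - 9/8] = 2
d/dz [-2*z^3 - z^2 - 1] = 2*z*(-3*z - 1)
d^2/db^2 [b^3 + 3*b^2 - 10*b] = 6*b + 6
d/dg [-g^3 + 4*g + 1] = 4 - 3*g^2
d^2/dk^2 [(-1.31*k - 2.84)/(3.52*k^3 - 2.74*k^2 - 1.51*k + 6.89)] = (-97.388544*k^5 - 346.456704*k^4 + 404.663976*k^3 + 343.89552*k^2 + 194.38062*k - 147.439634)/(43.614208*k^9 - 101.849088*k^8 + 23.151744*k^7 + 322.920632*k^6 - 408.647604*k^5 - 83.290698*k^4 + 668.902541*k^3 - 343.090995*k^2 - 215.048613*k + 327.082769)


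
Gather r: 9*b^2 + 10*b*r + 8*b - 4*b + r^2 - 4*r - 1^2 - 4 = 9*b^2 + 4*b + r^2 + r*(10*b - 4) - 5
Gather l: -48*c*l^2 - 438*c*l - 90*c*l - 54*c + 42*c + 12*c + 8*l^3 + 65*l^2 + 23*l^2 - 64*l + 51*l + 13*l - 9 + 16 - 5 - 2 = -528*c*l + 8*l^3 + l^2*(88 - 48*c)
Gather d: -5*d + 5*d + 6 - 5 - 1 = 0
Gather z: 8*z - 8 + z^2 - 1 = z^2 + 8*z - 9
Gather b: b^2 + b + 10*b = b^2 + 11*b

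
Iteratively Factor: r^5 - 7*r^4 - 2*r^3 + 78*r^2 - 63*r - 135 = (r - 3)*(r^4 - 4*r^3 - 14*r^2 + 36*r + 45) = (r - 5)*(r - 3)*(r^3 + r^2 - 9*r - 9) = (r - 5)*(r - 3)*(r + 3)*(r^2 - 2*r - 3) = (r - 5)*(r - 3)^2*(r + 3)*(r + 1)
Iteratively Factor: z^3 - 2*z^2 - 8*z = (z + 2)*(z^2 - 4*z) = (z - 4)*(z + 2)*(z)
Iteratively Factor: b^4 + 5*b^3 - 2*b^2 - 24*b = (b - 2)*(b^3 + 7*b^2 + 12*b) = (b - 2)*(b + 4)*(b^2 + 3*b) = b*(b - 2)*(b + 4)*(b + 3)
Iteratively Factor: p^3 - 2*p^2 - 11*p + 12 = (p - 4)*(p^2 + 2*p - 3) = (p - 4)*(p - 1)*(p + 3)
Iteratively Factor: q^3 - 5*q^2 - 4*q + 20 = (q - 2)*(q^2 - 3*q - 10) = (q - 2)*(q + 2)*(q - 5)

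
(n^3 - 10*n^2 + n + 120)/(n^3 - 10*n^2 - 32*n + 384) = (n^2 - 2*n - 15)/(n^2 - 2*n - 48)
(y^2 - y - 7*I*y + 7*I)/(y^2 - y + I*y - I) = (y - 7*I)/(y + I)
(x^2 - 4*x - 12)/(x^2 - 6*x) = (x + 2)/x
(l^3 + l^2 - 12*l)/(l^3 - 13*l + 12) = l/(l - 1)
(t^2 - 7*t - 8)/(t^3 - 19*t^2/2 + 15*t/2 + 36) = 2*(t + 1)/(2*t^2 - 3*t - 9)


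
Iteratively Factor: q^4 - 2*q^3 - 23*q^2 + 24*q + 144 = (q + 3)*(q^3 - 5*q^2 - 8*q + 48) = (q + 3)^2*(q^2 - 8*q + 16) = (q - 4)*(q + 3)^2*(q - 4)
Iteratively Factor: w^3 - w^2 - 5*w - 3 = (w + 1)*(w^2 - 2*w - 3) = (w - 3)*(w + 1)*(w + 1)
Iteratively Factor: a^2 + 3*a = (a + 3)*(a)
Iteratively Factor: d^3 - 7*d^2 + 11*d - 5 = (d - 1)*(d^2 - 6*d + 5) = (d - 1)^2*(d - 5)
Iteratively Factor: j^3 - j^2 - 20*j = (j - 5)*(j^2 + 4*j) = j*(j - 5)*(j + 4)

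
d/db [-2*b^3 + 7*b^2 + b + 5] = -6*b^2 + 14*b + 1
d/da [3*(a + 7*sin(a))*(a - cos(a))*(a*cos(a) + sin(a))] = -3*(a + 7*sin(a))*(a - cos(a))*(a*sin(a) - 2*cos(a)) + 3*(a + 7*sin(a))*(a*cos(a) + sin(a))*(sin(a) + 1) + 3*(a - cos(a))*(a*cos(a) + sin(a))*(7*cos(a) + 1)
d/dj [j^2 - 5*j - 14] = 2*j - 5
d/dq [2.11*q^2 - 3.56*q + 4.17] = 4.22*q - 3.56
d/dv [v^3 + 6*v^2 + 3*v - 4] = 3*v^2 + 12*v + 3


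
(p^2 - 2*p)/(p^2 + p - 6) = p/(p + 3)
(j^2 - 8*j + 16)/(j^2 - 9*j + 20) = (j - 4)/(j - 5)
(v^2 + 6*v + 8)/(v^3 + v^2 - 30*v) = (v^2 + 6*v + 8)/(v*(v^2 + v - 30))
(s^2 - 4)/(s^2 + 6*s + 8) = (s - 2)/(s + 4)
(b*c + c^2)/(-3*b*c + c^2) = (-b - c)/(3*b - c)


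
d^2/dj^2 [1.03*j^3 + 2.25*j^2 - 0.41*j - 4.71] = 6.18*j + 4.5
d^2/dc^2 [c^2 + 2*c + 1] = 2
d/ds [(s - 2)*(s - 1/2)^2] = 3*s^2 - 6*s + 9/4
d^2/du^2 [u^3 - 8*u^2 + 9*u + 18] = 6*u - 16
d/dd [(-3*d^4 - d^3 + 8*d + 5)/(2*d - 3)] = (-18*d^4 + 32*d^3 + 9*d^2 - 34)/(4*d^2 - 12*d + 9)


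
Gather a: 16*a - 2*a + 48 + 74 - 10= 14*a + 112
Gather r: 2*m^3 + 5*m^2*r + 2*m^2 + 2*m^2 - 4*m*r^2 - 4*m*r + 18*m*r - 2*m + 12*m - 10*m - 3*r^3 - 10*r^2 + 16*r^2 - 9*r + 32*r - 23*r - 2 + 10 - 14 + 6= 2*m^3 + 4*m^2 - 3*r^3 + r^2*(6 - 4*m) + r*(5*m^2 + 14*m)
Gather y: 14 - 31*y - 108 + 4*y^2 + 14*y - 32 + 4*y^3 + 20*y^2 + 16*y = 4*y^3 + 24*y^2 - y - 126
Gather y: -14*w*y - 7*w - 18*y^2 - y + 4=-7*w - 18*y^2 + y*(-14*w - 1) + 4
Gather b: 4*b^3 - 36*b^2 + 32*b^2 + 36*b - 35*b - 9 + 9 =4*b^3 - 4*b^2 + b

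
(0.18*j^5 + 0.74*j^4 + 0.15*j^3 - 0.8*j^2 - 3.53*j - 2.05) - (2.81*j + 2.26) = 0.18*j^5 + 0.74*j^4 + 0.15*j^3 - 0.8*j^2 - 6.34*j - 4.31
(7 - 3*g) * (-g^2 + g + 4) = 3*g^3 - 10*g^2 - 5*g + 28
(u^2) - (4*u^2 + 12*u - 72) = -3*u^2 - 12*u + 72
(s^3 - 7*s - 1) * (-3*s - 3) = -3*s^4 - 3*s^3 + 21*s^2 + 24*s + 3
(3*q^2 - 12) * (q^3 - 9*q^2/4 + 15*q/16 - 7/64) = 3*q^5 - 27*q^4/4 - 147*q^3/16 + 1707*q^2/64 - 45*q/4 + 21/16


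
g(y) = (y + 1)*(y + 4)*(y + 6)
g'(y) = (y + 1)*(y + 4) + (y + 1)*(y + 6) + (y + 4)*(y + 6)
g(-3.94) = -0.36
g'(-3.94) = -6.11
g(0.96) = 67.66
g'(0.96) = 57.88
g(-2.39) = -8.08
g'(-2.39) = -1.44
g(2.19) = 161.72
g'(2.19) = 96.57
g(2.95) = 245.70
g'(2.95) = 125.01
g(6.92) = 1117.40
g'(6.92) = 329.90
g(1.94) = 138.66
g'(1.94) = 87.97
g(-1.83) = -7.51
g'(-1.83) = 3.79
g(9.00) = 1950.00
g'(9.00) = 475.00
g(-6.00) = 0.00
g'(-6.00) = 10.00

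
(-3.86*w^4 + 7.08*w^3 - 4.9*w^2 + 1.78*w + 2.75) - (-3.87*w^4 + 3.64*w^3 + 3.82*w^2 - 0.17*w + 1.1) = 0.0100000000000002*w^4 + 3.44*w^3 - 8.72*w^2 + 1.95*w + 1.65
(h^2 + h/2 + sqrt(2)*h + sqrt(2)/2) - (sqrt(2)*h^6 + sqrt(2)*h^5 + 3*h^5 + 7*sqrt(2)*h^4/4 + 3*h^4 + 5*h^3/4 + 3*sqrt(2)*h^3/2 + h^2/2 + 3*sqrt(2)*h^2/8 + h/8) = -sqrt(2)*h^6 - 3*h^5 - sqrt(2)*h^5 - 3*h^4 - 7*sqrt(2)*h^4/4 - 3*sqrt(2)*h^3/2 - 5*h^3/4 - 3*sqrt(2)*h^2/8 + h^2/2 + 3*h/8 + sqrt(2)*h + sqrt(2)/2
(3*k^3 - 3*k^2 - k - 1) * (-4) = -12*k^3 + 12*k^2 + 4*k + 4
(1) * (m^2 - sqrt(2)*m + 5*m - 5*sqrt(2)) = m^2 - sqrt(2)*m + 5*m - 5*sqrt(2)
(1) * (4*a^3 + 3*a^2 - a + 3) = 4*a^3 + 3*a^2 - a + 3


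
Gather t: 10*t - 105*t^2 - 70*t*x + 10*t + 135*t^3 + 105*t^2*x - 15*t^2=135*t^3 + t^2*(105*x - 120) + t*(20 - 70*x)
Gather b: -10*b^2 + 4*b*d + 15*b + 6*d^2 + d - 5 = -10*b^2 + b*(4*d + 15) + 6*d^2 + d - 5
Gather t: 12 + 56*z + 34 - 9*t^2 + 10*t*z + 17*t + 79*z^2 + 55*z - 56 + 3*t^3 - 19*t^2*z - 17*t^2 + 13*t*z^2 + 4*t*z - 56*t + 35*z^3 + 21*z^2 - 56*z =3*t^3 + t^2*(-19*z - 26) + t*(13*z^2 + 14*z - 39) + 35*z^3 + 100*z^2 + 55*z - 10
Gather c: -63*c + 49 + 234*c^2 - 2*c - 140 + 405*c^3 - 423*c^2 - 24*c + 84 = 405*c^3 - 189*c^2 - 89*c - 7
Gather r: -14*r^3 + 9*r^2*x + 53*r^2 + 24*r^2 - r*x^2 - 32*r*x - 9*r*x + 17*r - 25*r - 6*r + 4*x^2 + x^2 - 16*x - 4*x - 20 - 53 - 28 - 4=-14*r^3 + r^2*(9*x + 77) + r*(-x^2 - 41*x - 14) + 5*x^2 - 20*x - 105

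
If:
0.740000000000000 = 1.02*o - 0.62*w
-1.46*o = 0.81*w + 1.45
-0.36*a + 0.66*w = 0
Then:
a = -2.71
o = -0.17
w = -1.48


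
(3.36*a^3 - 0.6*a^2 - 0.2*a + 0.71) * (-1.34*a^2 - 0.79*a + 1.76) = -4.5024*a^5 - 1.8504*a^4 + 6.6556*a^3 - 1.8494*a^2 - 0.9129*a + 1.2496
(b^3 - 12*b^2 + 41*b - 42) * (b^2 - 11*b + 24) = b^5 - 23*b^4 + 197*b^3 - 781*b^2 + 1446*b - 1008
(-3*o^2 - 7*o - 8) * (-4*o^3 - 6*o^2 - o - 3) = 12*o^5 + 46*o^4 + 77*o^3 + 64*o^2 + 29*o + 24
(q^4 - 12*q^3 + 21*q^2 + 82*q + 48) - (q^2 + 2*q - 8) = q^4 - 12*q^3 + 20*q^2 + 80*q + 56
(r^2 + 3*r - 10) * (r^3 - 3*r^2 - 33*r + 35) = r^5 - 52*r^3 - 34*r^2 + 435*r - 350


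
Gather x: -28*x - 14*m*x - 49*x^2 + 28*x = -14*m*x - 49*x^2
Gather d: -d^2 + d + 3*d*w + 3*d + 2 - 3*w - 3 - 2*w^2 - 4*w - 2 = -d^2 + d*(3*w + 4) - 2*w^2 - 7*w - 3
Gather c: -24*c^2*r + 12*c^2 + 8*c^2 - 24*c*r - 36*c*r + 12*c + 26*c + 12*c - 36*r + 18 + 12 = c^2*(20 - 24*r) + c*(50 - 60*r) - 36*r + 30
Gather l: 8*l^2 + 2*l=8*l^2 + 2*l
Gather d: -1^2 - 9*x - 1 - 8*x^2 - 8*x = -8*x^2 - 17*x - 2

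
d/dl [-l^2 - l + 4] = -2*l - 1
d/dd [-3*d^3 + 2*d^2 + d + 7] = -9*d^2 + 4*d + 1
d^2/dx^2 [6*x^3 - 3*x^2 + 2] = 36*x - 6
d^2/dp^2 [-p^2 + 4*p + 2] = -2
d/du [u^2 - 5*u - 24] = 2*u - 5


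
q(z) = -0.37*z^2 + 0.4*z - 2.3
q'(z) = 0.4 - 0.74*z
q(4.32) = -7.48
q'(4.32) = -2.80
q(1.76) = -2.74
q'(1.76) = -0.90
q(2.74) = -3.98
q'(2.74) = -1.63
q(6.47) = -15.20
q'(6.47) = -4.39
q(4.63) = -8.38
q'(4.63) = -3.03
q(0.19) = -2.24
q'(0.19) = 0.26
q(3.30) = -5.01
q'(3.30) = -2.04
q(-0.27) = -2.43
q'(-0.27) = 0.60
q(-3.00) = -6.83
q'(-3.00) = 2.62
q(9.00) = -28.67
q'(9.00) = -6.26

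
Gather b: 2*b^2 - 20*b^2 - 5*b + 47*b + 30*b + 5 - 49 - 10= -18*b^2 + 72*b - 54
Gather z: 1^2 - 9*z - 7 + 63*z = 54*z - 6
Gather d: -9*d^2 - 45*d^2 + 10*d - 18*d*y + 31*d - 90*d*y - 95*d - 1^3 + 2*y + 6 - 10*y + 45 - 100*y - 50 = -54*d^2 + d*(-108*y - 54) - 108*y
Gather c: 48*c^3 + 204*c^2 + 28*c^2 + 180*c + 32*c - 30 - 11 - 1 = 48*c^3 + 232*c^2 + 212*c - 42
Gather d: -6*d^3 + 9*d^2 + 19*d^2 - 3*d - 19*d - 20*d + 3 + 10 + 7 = -6*d^3 + 28*d^2 - 42*d + 20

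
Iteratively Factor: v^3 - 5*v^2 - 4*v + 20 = (v - 5)*(v^2 - 4) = (v - 5)*(v - 2)*(v + 2)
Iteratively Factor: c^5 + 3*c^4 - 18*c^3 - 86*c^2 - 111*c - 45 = (c + 1)*(c^4 + 2*c^3 - 20*c^2 - 66*c - 45) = (c + 1)^2*(c^3 + c^2 - 21*c - 45) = (c + 1)^2*(c + 3)*(c^2 - 2*c - 15) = (c - 5)*(c + 1)^2*(c + 3)*(c + 3)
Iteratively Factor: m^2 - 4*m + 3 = (m - 1)*(m - 3)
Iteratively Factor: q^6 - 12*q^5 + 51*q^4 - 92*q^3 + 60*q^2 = (q - 2)*(q^5 - 10*q^4 + 31*q^3 - 30*q^2) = q*(q - 2)*(q^4 - 10*q^3 + 31*q^2 - 30*q) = q*(q - 3)*(q - 2)*(q^3 - 7*q^2 + 10*q) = q^2*(q - 3)*(q - 2)*(q^2 - 7*q + 10) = q^2*(q - 3)*(q - 2)^2*(q - 5)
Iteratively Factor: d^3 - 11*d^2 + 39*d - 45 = (d - 3)*(d^2 - 8*d + 15) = (d - 3)^2*(d - 5)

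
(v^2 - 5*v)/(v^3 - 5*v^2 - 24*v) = (5 - v)/(-v^2 + 5*v + 24)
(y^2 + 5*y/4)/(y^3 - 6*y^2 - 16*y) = (y + 5/4)/(y^2 - 6*y - 16)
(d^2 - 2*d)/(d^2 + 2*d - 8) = d/(d + 4)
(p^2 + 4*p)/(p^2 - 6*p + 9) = p*(p + 4)/(p^2 - 6*p + 9)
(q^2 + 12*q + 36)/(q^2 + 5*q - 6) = (q + 6)/(q - 1)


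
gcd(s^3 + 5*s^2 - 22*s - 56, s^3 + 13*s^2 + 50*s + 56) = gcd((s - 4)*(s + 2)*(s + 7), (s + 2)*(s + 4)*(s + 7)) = s^2 + 9*s + 14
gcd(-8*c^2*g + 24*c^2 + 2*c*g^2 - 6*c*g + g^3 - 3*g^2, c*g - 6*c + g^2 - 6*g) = 1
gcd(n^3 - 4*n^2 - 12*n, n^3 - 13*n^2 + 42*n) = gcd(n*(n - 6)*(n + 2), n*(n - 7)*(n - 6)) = n^2 - 6*n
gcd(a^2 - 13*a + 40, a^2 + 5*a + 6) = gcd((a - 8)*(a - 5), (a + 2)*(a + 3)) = 1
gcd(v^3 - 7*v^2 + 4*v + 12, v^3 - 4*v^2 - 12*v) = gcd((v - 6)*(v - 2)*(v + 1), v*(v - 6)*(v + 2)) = v - 6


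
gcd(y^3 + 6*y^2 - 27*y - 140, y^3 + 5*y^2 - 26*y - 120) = y^2 - y - 20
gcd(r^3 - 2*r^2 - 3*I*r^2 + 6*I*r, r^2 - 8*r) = r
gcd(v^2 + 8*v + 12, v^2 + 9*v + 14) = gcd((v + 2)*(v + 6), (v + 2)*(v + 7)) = v + 2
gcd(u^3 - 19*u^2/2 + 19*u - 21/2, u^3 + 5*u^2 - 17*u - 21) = 1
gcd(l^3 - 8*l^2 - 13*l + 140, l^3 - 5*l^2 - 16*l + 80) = l^2 - l - 20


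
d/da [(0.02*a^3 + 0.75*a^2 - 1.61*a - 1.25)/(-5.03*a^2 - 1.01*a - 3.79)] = (-0.1006*a^4 - 0.0404*a^3 - 9.0832*a^2 - 18.26*a + 4.8394)/(25.3009*a^4 + 10.1606*a^3 + 39.1475*a^2 + 7.6558*a + 14.3641)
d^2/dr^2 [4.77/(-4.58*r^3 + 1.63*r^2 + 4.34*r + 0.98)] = ((131.0796*r - 15.5502)*(-4.58*r^3 + 1.63*r^2 + 4.34*r + 0.98) + 4.77*(-27.48*r^2 + 6.52*r + 8.68)*(-13.74*r^2 + 3.26*r + 4.34))/(-4.58*r^3 + 1.63*r^2 + 4.34*r + 0.98)^3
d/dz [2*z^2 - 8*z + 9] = 4*z - 8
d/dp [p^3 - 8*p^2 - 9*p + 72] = 3*p^2 - 16*p - 9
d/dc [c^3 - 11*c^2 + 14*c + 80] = 3*c^2 - 22*c + 14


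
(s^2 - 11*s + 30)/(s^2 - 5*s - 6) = (s - 5)/(s + 1)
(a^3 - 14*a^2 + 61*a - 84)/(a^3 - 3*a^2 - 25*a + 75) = (a^2 - 11*a + 28)/(a^2 - 25)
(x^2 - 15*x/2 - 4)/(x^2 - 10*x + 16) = (x + 1/2)/(x - 2)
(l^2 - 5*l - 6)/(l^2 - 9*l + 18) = (l + 1)/(l - 3)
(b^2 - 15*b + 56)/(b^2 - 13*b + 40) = (b - 7)/(b - 5)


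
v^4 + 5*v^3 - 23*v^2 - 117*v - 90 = (v - 5)*(v + 1)*(v + 3)*(v + 6)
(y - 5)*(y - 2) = y^2 - 7*y + 10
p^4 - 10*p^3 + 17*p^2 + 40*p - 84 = (p - 7)*(p - 3)*(p - 2)*(p + 2)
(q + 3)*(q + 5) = q^2 + 8*q + 15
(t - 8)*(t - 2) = t^2 - 10*t + 16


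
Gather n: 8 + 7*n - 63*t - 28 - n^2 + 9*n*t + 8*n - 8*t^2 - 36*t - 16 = -n^2 + n*(9*t + 15) - 8*t^2 - 99*t - 36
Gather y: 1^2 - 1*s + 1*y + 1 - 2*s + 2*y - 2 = -3*s + 3*y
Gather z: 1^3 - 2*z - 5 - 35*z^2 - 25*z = -35*z^2 - 27*z - 4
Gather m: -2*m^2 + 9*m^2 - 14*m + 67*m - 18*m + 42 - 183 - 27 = 7*m^2 + 35*m - 168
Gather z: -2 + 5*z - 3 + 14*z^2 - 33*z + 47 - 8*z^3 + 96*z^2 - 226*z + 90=-8*z^3 + 110*z^2 - 254*z + 132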